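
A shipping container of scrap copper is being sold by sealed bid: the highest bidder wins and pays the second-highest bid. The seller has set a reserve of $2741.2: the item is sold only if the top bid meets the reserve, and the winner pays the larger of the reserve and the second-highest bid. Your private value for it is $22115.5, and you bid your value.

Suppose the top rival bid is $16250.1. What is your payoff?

$5865.4

Your bid $22115.5 is the highest and exceeds the reserve.
Price = max(second-highest bid, reserve) = max($16250.1, $2741.2) = $16250.1.
Payoff = $22115.5 − $16250.1 = $5865.4.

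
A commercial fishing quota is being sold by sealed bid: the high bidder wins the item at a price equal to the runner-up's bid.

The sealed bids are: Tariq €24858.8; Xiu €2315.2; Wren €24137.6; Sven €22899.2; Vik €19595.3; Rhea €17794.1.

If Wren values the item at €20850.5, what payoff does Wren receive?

Highest bid: Tariq at €24858.8, so Tariq wins.
Second-highest bid: Wren at €24137.6 — that is the price the winner pays.
Wren did not win, so Wren pays nothing and receives nothing: payoff €0.

€0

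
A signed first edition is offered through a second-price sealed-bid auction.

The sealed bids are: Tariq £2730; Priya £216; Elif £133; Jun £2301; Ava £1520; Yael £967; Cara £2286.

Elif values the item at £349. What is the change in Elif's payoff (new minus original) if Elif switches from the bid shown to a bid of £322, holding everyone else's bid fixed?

The highest bid among the other bidders is £2730; Elif's bid doesn't change that.
Original bid £133: Elif is not highest (top rival bid is £2730); payoff £0.
Alternative bid £322: Elif is not highest (top rival bid is £2730); payoff £0.
Change in payoff = £0 − (£0) = £0.

£0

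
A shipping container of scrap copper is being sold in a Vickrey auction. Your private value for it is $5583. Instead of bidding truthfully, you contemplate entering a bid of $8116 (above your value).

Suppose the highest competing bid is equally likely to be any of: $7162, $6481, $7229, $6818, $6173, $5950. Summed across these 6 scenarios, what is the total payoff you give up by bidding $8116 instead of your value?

The deviation costs you only when the competing bid falls strictly between $5583 and $8116; elsewhere both bids give the same outcome.
$7162: truthful payoff $0, deviation payoff −$1579 → loss $1579.
$6481: truthful payoff $0, deviation payoff −$898 → loss $898.
$7229: truthful payoff $0, deviation payoff −$1646 → loss $1646.
$6818: truthful payoff $0, deviation payoff −$1235 → loss $1235.
$6173: truthful payoff $0, deviation payoff −$590 → loss $590.
$5950: truthful payoff $0, deviation payoff −$367 → loss $367.
Total loss = $1579 + $898 + $1646 + $1235 + $590 + $367 = $6315.
Truthful bidding weakly dominates here: raising your bid can only win items priced above your value, and lowering it can only forfeit items priced below.

$6315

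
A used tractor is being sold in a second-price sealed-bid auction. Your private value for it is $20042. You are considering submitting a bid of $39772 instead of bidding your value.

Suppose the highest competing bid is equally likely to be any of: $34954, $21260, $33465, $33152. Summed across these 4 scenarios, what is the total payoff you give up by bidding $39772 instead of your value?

$42663

The deviation costs you only when the competing bid falls strictly between $20042 and $39772; elsewhere both bids give the same outcome.
$34954: truthful payoff $0, deviation payoff −$14912 → loss $14912.
$21260: truthful payoff $0, deviation payoff −$1218 → loss $1218.
$33465: truthful payoff $0, deviation payoff −$13423 → loss $13423.
$33152: truthful payoff $0, deviation payoff −$13110 → loss $13110.
Total loss = $14912 + $1218 + $13423 + $13110 = $42663.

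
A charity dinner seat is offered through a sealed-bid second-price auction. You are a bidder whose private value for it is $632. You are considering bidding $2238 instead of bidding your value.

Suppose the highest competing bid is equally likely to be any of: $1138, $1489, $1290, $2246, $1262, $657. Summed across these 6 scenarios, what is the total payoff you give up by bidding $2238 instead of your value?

$2676

The deviation costs you only when the competing bid falls strictly between $632 and $2238; elsewhere both bids give the same outcome.
$1138: truthful payoff $0, deviation payoff −$506 → loss $506.
$1489: truthful payoff $0, deviation payoff −$857 → loss $857.
$1290: truthful payoff $0, deviation payoff −$658 → loss $658.
$2246: outcomes coincide → loss $0.
$1262: truthful payoff $0, deviation payoff −$630 → loss $630.
$657: truthful payoff $0, deviation payoff −$25 → loss $25.
Total loss = $506 + $857 + $658 + $630 + $25 = $2676.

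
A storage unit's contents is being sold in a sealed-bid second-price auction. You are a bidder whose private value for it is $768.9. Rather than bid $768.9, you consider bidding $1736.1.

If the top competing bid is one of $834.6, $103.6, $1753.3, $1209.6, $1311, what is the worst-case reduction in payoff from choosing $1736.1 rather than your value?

$834.6: truthful gives $0, deviation gives −$65.7 → loss $65.7.
$103.6: same outcome either way → loss $0.
$1753.3: same outcome either way → loss $0.
$1209.6: truthful gives $0, deviation gives −$440.7 → loss $440.7.
$1311: truthful gives $0, deviation gives −$542.1 → loss $542.1.
Maximum loss: $542.1.

$542.1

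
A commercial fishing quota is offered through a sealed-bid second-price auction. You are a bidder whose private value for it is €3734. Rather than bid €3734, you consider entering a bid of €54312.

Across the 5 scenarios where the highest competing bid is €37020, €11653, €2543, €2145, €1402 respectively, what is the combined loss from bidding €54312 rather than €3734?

The deviation costs you only when the competing bid falls strictly between €3734 and €54312; elsewhere both bids give the same outcome.
€37020: truthful payoff €0, deviation payoff −€33286 → loss €33286.
€11653: truthful payoff €0, deviation payoff −€7919 → loss €7919.
€2543: outcomes coincide → loss €0.
€2145: outcomes coincide → loss €0.
€1402: outcomes coincide → loss €0.
Total loss = €33286 + €7919 = €41205.

€41205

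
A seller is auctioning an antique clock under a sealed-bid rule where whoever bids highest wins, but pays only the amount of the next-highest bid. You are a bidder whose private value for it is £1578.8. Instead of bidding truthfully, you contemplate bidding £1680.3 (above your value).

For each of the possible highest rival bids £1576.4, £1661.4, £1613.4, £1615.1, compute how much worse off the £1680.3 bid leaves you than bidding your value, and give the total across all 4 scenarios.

The deviation costs you only when the competing bid falls strictly between £1578.8 and £1680.3; elsewhere both bids give the same outcome.
£1576.4: outcomes coincide → loss £0.
£1661.4: truthful payoff £0, deviation payoff −£82.6 → loss £82.6.
£1613.4: truthful payoff £0, deviation payoff −£34.6 → loss £34.6.
£1615.1: truthful payoff £0, deviation payoff −£36.3 → loss £36.3.
Total loss = £82.6 + £34.6 + £36.3 = £153.5.
In a second-price auction your bid sets only whether you win, not what you pay, so bidding your true value is weakly dominant.

£153.5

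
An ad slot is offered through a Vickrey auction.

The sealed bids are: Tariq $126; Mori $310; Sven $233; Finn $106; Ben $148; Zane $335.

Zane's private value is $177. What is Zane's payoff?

−$133

Highest bid: Zane at $335, so Zane wins.
Second-highest bid: Mori at $310 — that is the price the winner pays.
Zane's payoff = value − price = $177 − $310 = −$133.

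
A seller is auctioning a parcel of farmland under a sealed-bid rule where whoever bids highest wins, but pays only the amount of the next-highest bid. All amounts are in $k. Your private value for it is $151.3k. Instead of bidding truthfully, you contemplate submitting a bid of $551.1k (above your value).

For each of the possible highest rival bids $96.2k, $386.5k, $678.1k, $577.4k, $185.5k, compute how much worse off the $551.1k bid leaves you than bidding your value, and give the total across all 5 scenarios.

The deviation costs you only when the competing bid falls strictly between $151.3k and $551.1k; elsewhere both bids give the same outcome.
$96.2k: outcomes coincide → loss $0k.
$386.5k: truthful payoff $0k, deviation payoff −$235.2k → loss $235.2k.
$678.1k: outcomes coincide → loss $0k.
$577.4k: outcomes coincide → loss $0k.
$185.5k: truthful payoff $0k, deviation payoff −$34.2k → loss $34.2k.
Total loss = $235.2k + $34.2k = $269.4k.

$269.4k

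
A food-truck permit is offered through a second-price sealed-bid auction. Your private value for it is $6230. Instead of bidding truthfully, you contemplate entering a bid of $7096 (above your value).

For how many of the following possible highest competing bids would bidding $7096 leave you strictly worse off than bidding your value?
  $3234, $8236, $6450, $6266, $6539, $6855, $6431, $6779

6

The deviation hurts exactly when the highest competing bid lies strictly between $6230 and $7096 — overbidding then wins at a price above your value.
$3234: below both → same outcome either way.
$8236: above both → same outcome either way.
$6450: inside the interval → strictly worse (loss $220).
$6266: inside the interval → strictly worse (loss $36).
$6539: inside the interval → strictly worse (loss $309).
$6855: inside the interval → strictly worse (loss $625).
$6431: inside the interval → strictly worse (loss $201).
$6779: inside the interval → strictly worse (loss $549).
Count: 6.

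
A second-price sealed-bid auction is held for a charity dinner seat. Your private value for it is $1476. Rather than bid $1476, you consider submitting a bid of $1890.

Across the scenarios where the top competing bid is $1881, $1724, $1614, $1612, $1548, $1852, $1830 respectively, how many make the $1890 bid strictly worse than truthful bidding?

The deviation hurts exactly when the highest competing bid lies strictly between $1476 and $1890 — overbidding then wins at a price above your value.
$1881: inside the interval → strictly worse (loss $405).
$1724: inside the interval → strictly worse (loss $248).
$1614: inside the interval → strictly worse (loss $138).
$1612: inside the interval → strictly worse (loss $136).
$1548: inside the interval → strictly worse (loss $72).
$1852: inside the interval → strictly worse (loss $376).
$1830: inside the interval → strictly worse (loss $354).
Count: 7.

7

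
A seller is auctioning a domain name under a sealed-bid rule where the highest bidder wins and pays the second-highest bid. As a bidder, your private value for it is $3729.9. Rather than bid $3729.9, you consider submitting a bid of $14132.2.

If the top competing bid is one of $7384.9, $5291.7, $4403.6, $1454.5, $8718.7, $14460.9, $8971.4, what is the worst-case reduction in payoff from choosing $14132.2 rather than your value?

$7384.9: truthful gives $0, deviation gives −$3655 → loss $3655.
$5291.7: truthful gives $0, deviation gives −$1561.8 → loss $1561.8.
$4403.6: truthful gives $0, deviation gives −$673.7 → loss $673.7.
$1454.5: same outcome either way → loss $0.
$8718.7: truthful gives $0, deviation gives −$4988.8 → loss $4988.8.
$14460.9: same outcome either way → loss $0.
$8971.4: truthful gives $0, deviation gives −$5241.5 → loss $5241.5.
Maximum loss: $5241.5.

$5241.5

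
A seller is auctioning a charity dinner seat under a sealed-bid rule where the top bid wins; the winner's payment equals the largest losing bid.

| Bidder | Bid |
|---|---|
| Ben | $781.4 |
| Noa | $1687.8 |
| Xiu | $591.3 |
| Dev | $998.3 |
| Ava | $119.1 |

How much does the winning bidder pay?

Highest bid: Noa at $1687.8, so Noa wins.
Second-highest bid: Dev at $998.3 — that is the price the winner pays.

$998.3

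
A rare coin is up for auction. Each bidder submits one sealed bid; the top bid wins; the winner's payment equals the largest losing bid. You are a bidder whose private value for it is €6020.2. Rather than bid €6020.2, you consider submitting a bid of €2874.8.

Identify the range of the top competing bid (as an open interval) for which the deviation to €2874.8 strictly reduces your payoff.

(€2874.8, €6020.2)

If the competing bid is below €2874.8, both bids win at the same price — no difference.
If it is above €6020.2, both bids lose — no difference.
If it lies strictly between €2874.8 and €6020.2, bidding your value wins at a price below your value (positive payoff) while bidding €2874.8 loses (payoff 0).
So the deviation strictly hurts on the open interval (€2874.8, €6020.2).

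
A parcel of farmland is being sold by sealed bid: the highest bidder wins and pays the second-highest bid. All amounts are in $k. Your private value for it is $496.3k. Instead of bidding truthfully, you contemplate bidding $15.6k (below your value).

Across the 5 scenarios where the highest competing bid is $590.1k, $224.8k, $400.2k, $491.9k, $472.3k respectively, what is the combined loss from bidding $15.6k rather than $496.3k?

The deviation costs you only when the competing bid falls strictly between $15.6k and $496.3k; elsewhere both bids give the same outcome.
$590.1k: outcomes coincide → loss $0k.
$224.8k: truthful payoff $271.5k, deviation payoff $0k → loss $271.5k.
$400.2k: truthful payoff $96.1k, deviation payoff $0k → loss $96.1k.
$491.9k: truthful payoff $4.4k, deviation payoff $0k → loss $4.4k.
$472.3k: truthful payoff $24k, deviation payoff $0k → loss $24k.
Total loss = $271.5k + $96.1k + $4.4k + $24k = $396k.

$396k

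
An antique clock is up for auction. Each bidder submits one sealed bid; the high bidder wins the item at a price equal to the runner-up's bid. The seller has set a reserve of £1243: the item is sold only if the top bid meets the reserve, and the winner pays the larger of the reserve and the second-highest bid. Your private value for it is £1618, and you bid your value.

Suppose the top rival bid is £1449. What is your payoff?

Your bid £1618 is the highest and exceeds the reserve.
Price = max(second-highest bid, reserve) = max(£1449, £1243) = £1449.
Payoff = £1618 − £1449 = £169.

£169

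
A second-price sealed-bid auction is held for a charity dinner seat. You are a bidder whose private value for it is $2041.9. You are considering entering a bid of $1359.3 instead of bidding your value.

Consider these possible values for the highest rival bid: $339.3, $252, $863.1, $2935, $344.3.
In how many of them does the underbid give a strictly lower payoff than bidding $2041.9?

The deviation hurts exactly when the highest competing bid lies strictly between $1359.3 and $2041.9 — underbidding then forfeits a profitable win.
$339.3: below both → same outcome either way.
$252: below both → same outcome either way.
$863.1: below both → same outcome either way.
$2935: above both → same outcome either way.
$344.3: below both → same outcome either way.
Count: 0.

0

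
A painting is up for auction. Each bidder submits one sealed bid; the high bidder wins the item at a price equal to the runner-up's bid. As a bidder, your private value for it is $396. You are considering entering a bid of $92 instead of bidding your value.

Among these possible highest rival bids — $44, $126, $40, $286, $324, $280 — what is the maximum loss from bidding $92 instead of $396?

$44: same outcome either way → loss $0.
$126: truthful gives $270, deviation gives $0 → loss $270.
$40: same outcome either way → loss $0.
$286: truthful gives $110, deviation gives $0 → loss $110.
$324: truthful gives $72, deviation gives $0 → loss $72.
$280: truthful gives $116, deviation gives $0 → loss $116.
Maximum loss: $270.

$270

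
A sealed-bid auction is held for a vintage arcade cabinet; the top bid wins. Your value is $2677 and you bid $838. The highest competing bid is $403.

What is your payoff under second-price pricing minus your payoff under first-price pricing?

You have the highest bid, so you win under either rule.
Second-price: pay $403 → payoff $2274.
First-price: pay your own bid $838 → payoff $1839.
Difference = $2274 − ($1839) = $435.

$435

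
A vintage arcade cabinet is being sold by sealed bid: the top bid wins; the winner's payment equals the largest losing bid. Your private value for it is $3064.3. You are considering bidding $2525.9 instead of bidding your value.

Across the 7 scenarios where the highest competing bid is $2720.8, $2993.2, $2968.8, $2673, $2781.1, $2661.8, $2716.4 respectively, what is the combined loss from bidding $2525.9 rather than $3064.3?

The deviation costs you only when the competing bid falls strictly between $2525.9 and $3064.3; elsewhere both bids give the same outcome.
$2720.8: truthful payoff $343.5, deviation payoff $0 → loss $343.5.
$2993.2: truthful payoff $71.1, deviation payoff $0 → loss $71.1.
$2968.8: truthful payoff $95.5, deviation payoff $0 → loss $95.5.
$2673: truthful payoff $391.3, deviation payoff $0 → loss $391.3.
$2781.1: truthful payoff $283.2, deviation payoff $0 → loss $283.2.
$2661.8: truthful payoff $402.5, deviation payoff $0 → loss $402.5.
$2716.4: truthful payoff $347.9, deviation payoff $0 → loss $347.9.
Total loss = $343.5 + $71.1 + $95.5 + $391.3 + $283.2 + $402.5 + $347.9 = $1935.

$1935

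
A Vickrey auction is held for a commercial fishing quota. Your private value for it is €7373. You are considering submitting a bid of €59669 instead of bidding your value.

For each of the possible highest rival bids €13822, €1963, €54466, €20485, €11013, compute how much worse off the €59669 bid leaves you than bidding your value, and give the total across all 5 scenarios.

The deviation costs you only when the competing bid falls strictly between €7373 and €59669; elsewhere both bids give the same outcome.
€13822: truthful payoff €0, deviation payoff −€6449 → loss €6449.
€1963: outcomes coincide → loss €0.
€54466: truthful payoff €0, deviation payoff −€47093 → loss €47093.
€20485: truthful payoff €0, deviation payoff −€13112 → loss €13112.
€11013: truthful payoff €0, deviation payoff −€3640 → loss €3640.
Total loss = €6449 + €47093 + €13112 + €3640 = €70294.

€70294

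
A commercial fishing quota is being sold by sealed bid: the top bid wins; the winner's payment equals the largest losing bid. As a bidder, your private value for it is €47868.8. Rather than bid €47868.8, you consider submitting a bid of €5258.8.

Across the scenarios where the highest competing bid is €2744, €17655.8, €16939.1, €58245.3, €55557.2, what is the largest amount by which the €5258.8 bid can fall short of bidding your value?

€2744: same outcome either way → loss €0.
€17655.8: truthful gives €30213, deviation gives €0 → loss €30213.
€16939.1: truthful gives €30929.7, deviation gives €0 → loss €30929.7.
€58245.3: same outcome either way → loss €0.
€55557.2: same outcome either way → loss €0.
Maximum loss: €30929.7.

€30929.7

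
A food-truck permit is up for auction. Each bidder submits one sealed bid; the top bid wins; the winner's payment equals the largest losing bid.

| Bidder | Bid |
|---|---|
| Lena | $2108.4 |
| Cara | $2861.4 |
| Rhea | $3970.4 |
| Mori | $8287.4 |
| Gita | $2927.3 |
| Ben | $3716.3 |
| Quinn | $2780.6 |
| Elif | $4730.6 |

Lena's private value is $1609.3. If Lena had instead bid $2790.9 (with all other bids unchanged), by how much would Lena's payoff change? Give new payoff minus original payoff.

The highest bid among the other bidders is $8287.4; Lena's bid doesn't change that.
Original bid $2108.4: Lena is not highest (top rival bid is $8287.4); payoff $0.
Alternative bid $2790.9: Lena is not highest (top rival bid is $8287.4); payoff $0.
Change in payoff = $0 − ($0) = $0.

$0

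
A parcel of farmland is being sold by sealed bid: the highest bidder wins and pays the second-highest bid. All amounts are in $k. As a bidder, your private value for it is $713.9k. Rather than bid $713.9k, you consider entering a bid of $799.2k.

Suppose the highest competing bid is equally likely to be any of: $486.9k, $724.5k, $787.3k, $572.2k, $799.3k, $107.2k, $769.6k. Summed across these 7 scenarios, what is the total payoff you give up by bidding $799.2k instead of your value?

The deviation costs you only when the competing bid falls strictly between $713.9k and $799.2k; elsewhere both bids give the same outcome.
$486.9k: outcomes coincide → loss $0k.
$724.5k: truthful payoff $0k, deviation payoff −$10.6k → loss $10.6k.
$787.3k: truthful payoff $0k, deviation payoff −$73.4k → loss $73.4k.
$572.2k: outcomes coincide → loss $0k.
$799.3k: outcomes coincide → loss $0k.
$107.2k: outcomes coincide → loss $0k.
$769.6k: truthful payoff $0k, deviation payoff −$55.7k → loss $55.7k.
Total loss = $10.6k + $73.4k + $55.7k = $139.7k.
In a second-price auction your bid sets only whether you win, not what you pay, so bidding your true value is weakly dominant.

$139.7k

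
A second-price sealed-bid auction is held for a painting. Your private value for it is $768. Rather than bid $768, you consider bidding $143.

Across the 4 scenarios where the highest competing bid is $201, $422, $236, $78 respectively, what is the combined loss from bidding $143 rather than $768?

The deviation costs you only when the competing bid falls strictly between $143 and $768; elsewhere both bids give the same outcome.
$201: truthful payoff $567, deviation payoff $0 → loss $567.
$422: truthful payoff $346, deviation payoff $0 → loss $346.
$236: truthful payoff $532, deviation payoff $0 → loss $532.
$78: outcomes coincide → loss $0.
Total loss = $567 + $346 + $532 = $1445.
Because the price is fixed by the runner-up's bid, deviating from your value can only change a good outcome into a bad one — never the reverse.

$1445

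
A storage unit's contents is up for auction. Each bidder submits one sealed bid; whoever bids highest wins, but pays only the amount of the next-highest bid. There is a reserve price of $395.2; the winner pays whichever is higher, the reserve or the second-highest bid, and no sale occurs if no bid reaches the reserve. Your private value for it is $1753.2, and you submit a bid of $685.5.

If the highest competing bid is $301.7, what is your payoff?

$1358

Your bid $685.5 is the highest and exceeds the reserve.
Price = max(second-highest bid, reserve) = max($301.7, $395.2) = $395.2.
Payoff = $1753.2 − $395.2 = $1358.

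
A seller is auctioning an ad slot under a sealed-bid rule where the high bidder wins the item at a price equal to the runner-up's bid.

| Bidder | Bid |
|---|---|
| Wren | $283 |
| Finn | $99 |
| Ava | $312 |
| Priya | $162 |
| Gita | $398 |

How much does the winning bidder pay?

Highest bid: Gita at $398, so Gita wins.
Second-highest bid: Ava at $312 — that is the price the winner pays.

$312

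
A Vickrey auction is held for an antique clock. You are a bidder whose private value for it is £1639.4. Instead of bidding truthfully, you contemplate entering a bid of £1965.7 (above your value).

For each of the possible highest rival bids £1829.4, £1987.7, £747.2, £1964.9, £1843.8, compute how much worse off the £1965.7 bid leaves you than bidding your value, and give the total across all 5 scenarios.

The deviation costs you only when the competing bid falls strictly between £1639.4 and £1965.7; elsewhere both bids give the same outcome.
£1829.4: truthful payoff £0, deviation payoff −£190 → loss £190.
£1987.7: outcomes coincide → loss £0.
£747.2: outcomes coincide → loss £0.
£1964.9: truthful payoff £0, deviation payoff −£325.5 → loss £325.5.
£1843.8: truthful payoff £0, deviation payoff −£204.4 → loss £204.4.
Total loss = £190 + £325.5 + £204.4 = £719.9.

£719.9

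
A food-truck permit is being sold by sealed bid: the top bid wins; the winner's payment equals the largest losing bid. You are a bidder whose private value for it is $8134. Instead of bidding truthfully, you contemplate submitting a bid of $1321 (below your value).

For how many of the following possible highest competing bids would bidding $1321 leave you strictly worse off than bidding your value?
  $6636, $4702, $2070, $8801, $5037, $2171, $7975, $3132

The deviation hurts exactly when the highest competing bid lies strictly between $1321 and $8134 — underbidding then forfeits a profitable win.
$6636: inside the interval → strictly worse (loss $1498).
$4702: inside the interval → strictly worse (loss $3432).
$2070: inside the interval → strictly worse (loss $6064).
$8801: above both → same outcome either way.
$5037: inside the interval → strictly worse (loss $3097).
$2171: inside the interval → strictly worse (loss $5963).
$7975: inside the interval → strictly worse (loss $159).
$3132: inside the interval → strictly worse (loss $5002).
Count: 7.

7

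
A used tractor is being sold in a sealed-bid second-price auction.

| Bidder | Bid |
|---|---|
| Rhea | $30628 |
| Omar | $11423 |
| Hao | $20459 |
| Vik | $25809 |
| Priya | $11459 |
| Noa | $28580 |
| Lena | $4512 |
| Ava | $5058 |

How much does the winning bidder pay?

Highest bid: Rhea at $30628, so Rhea wins.
Second-highest bid: Noa at $28580 — that is the price the winner pays.

$28580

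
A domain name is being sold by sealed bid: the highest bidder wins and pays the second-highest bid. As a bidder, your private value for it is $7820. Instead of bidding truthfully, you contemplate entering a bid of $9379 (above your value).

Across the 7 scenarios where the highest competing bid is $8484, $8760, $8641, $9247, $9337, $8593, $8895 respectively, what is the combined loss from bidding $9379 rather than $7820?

The deviation costs you only when the competing bid falls strictly between $7820 and $9379; elsewhere both bids give the same outcome.
$8484: truthful payoff $0, deviation payoff −$664 → loss $664.
$8760: truthful payoff $0, deviation payoff −$940 → loss $940.
$8641: truthful payoff $0, deviation payoff −$821 → loss $821.
$9247: truthful payoff $0, deviation payoff −$1427 → loss $1427.
$9337: truthful payoff $0, deviation payoff −$1517 → loss $1517.
$8593: truthful payoff $0, deviation payoff −$773 → loss $773.
$8895: truthful payoff $0, deviation payoff −$1075 → loss $1075.
Total loss = $664 + $940 + $821 + $1427 + $1517 + $773 + $1075 = $7217.

$7217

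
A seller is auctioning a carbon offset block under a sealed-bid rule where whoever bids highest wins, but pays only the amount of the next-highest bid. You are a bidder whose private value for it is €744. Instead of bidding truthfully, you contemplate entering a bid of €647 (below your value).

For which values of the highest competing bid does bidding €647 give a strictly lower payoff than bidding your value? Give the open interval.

(€647, €744)

If the competing bid is below €647, both bids win at the same price — no difference.
If it is above €744, both bids lose — no difference.
If it lies strictly between €647 and €744, bidding your value wins at a price below your value (positive payoff) while bidding €647 loses (payoff 0).
So the deviation strictly hurts on the open interval (€647, €744).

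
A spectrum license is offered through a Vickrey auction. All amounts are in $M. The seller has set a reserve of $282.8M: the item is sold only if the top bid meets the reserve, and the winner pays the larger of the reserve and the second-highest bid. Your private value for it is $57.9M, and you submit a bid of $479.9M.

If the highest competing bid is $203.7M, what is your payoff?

−$224.9M

Your bid $479.9M is the highest and exceeds the reserve.
Price = max(second-highest bid, reserve) = max($203.7M, $282.8M) = $282.8M.
Payoff = $57.9M − $282.8M = −$224.9M.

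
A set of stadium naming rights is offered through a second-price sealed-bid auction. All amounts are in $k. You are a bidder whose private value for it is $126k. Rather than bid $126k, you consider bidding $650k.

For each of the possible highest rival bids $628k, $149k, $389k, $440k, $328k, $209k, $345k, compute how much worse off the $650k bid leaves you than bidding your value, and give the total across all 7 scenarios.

The deviation costs you only when the competing bid falls strictly between $126k and $650k; elsewhere both bids give the same outcome.
$628k: truthful payoff $0k, deviation payoff −$502k → loss $502k.
$149k: truthful payoff $0k, deviation payoff −$23k → loss $23k.
$389k: truthful payoff $0k, deviation payoff −$263k → loss $263k.
$440k: truthful payoff $0k, deviation payoff −$314k → loss $314k.
$328k: truthful payoff $0k, deviation payoff −$202k → loss $202k.
$209k: truthful payoff $0k, deviation payoff −$83k → loss $83k.
$345k: truthful payoff $0k, deviation payoff −$219k → loss $219k.
Total loss = $502k + $23k + $263k + $314k + $202k + $83k + $219k = $1606k.

$1606k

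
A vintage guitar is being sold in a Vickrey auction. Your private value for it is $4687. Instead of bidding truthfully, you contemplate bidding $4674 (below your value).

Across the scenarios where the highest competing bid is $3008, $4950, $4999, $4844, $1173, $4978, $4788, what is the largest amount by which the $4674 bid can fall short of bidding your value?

$3008: same outcome either way → loss $0.
$4950: same outcome either way → loss $0.
$4999: same outcome either way → loss $0.
$4844: same outcome either way → loss $0.
$1173: same outcome either way → loss $0.
$4978: same outcome either way → loss $0.
$4788: same outcome either way → loss $0.
Maximum loss: $0.

$0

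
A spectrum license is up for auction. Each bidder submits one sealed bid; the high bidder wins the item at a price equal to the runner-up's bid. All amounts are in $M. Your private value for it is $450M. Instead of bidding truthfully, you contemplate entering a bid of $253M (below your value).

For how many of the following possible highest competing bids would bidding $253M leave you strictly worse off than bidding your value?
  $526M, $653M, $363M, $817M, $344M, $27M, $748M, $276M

The deviation hurts exactly when the highest competing bid lies strictly between $253M and $450M — underbidding then forfeits a profitable win.
$526M: above both → same outcome either way.
$653M: above both → same outcome either way.
$363M: inside the interval → strictly worse (loss $87M).
$817M: above both → same outcome either way.
$344M: inside the interval → strictly worse (loss $106M).
$27M: below both → same outcome either way.
$748M: above both → same outcome either way.
$276M: inside the interval → strictly worse (loss $174M).
Count: 3.

3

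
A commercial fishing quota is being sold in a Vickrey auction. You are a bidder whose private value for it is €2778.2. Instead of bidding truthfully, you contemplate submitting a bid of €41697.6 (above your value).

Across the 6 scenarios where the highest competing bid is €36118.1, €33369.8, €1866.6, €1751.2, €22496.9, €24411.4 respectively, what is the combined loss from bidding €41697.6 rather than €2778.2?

The deviation costs you only when the competing bid falls strictly between €2778.2 and €41697.6; elsewhere both bids give the same outcome.
€36118.1: truthful payoff €0, deviation payoff −€33339.9 → loss €33339.9.
€33369.8: truthful payoff €0, deviation payoff −€30591.6 → loss €30591.6.
€1866.6: outcomes coincide → loss €0.
€1751.2: outcomes coincide → loss €0.
€22496.9: truthful payoff €0, deviation payoff −€19718.7 → loss €19718.7.
€24411.4: truthful payoff €0, deviation payoff −€21633.2 → loss €21633.2.
Total loss = €33339.9 + €30591.6 + €19718.7 + €21633.2 = €105283.4.

€105283.4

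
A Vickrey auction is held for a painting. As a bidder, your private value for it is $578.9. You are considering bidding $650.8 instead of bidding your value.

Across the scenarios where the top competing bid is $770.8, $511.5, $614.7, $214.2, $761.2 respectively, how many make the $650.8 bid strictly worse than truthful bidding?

The deviation hurts exactly when the highest competing bid lies strictly between $578.9 and $650.8 — overbidding then wins at a price above your value.
$770.8: above both → same outcome either way.
$511.5: below both → same outcome either way.
$614.7: inside the interval → strictly worse (loss $35.8).
$214.2: below both → same outcome either way.
$761.2: above both → same outcome either way.
Count: 1.

1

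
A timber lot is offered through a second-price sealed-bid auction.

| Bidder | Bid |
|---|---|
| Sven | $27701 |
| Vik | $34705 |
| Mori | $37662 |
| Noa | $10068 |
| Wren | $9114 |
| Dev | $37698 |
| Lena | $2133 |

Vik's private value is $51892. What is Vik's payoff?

$0

Highest bid: Dev at $37698, so Dev wins.
Second-highest bid: Mori at $37662 — that is the price the winner pays.
Vik did not win, so Vik pays nothing and receives nothing: payoff $0.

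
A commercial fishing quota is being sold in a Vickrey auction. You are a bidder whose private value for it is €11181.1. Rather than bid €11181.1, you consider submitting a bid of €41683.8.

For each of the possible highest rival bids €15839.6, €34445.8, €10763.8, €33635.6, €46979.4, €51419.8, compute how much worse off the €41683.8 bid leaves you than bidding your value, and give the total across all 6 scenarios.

The deviation costs you only when the competing bid falls strictly between €11181.1 and €41683.8; elsewhere both bids give the same outcome.
€15839.6: truthful payoff €0, deviation payoff −€4658.5 → loss €4658.5.
€34445.8: truthful payoff €0, deviation payoff −€23264.7 → loss €23264.7.
€10763.8: outcomes coincide → loss €0.
€33635.6: truthful payoff €0, deviation payoff −€22454.5 → loss €22454.5.
€46979.4: outcomes coincide → loss €0.
€51419.8: outcomes coincide → loss €0.
Total loss = €4658.5 + €23264.7 + €22454.5 = €50377.7.

€50377.7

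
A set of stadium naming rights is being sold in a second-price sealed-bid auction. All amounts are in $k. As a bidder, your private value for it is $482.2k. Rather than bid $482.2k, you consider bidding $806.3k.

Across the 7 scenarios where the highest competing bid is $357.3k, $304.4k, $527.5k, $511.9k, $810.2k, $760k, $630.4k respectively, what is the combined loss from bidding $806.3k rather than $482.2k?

The deviation costs you only when the competing bid falls strictly between $482.2k and $806.3k; elsewhere both bids give the same outcome.
$357.3k: outcomes coincide → loss $0k.
$304.4k: outcomes coincide → loss $0k.
$527.5k: truthful payoff $0k, deviation payoff −$45.3k → loss $45.3k.
$511.9k: truthful payoff $0k, deviation payoff −$29.7k → loss $29.7k.
$810.2k: outcomes coincide → loss $0k.
$760k: truthful payoff $0k, deviation payoff −$277.8k → loss $277.8k.
$630.4k: truthful payoff $0k, deviation payoff −$148.2k → loss $148.2k.
Total loss = $45.3k + $29.7k + $277.8k + $148.2k = $501k.

$501k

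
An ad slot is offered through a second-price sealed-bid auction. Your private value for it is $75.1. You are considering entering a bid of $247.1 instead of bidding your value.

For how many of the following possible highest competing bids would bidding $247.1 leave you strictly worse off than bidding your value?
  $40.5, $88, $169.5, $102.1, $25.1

3

The deviation hurts exactly when the highest competing bid lies strictly between $75.1 and $247.1 — overbidding then wins at a price above your value.
$40.5: below both → same outcome either way.
$88: inside the interval → strictly worse (loss $12.9).
$169.5: inside the interval → strictly worse (loss $94.4).
$102.1: inside the interval → strictly worse (loss $27).
$25.1: below both → same outcome either way.
Count: 3.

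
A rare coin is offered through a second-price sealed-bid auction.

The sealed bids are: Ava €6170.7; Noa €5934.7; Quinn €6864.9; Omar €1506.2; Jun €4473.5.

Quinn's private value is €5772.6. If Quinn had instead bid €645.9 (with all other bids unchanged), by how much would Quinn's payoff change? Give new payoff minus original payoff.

The highest bid among the other bidders is €6170.7; Quinn's bid doesn't change that.
Original bid €6864.9: Quinn is highest, pays the top rival bid €6170.7; payoff €5772.6 − €6170.7 = −€398.1.
Alternative bid €645.9: Quinn is not highest (top rival bid is €6170.7); payoff €0.
Change in payoff = €0 − (−€398.1) = €398.1.

€398.1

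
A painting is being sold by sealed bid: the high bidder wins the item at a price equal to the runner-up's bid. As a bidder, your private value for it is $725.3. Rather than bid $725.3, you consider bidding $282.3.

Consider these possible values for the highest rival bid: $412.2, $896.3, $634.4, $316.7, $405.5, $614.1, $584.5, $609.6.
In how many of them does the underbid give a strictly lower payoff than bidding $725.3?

The deviation hurts exactly when the highest competing bid lies strictly between $282.3 and $725.3 — underbidding then forfeits a profitable win.
$412.2: inside the interval → strictly worse (loss $313.1).
$896.3: above both → same outcome either way.
$634.4: inside the interval → strictly worse (loss $90.9).
$316.7: inside the interval → strictly worse (loss $408.6).
$405.5: inside the interval → strictly worse (loss $319.8).
$614.1: inside the interval → strictly worse (loss $111.2).
$584.5: inside the interval → strictly worse (loss $140.8).
$609.6: inside the interval → strictly worse (loss $115.7).
Count: 7.

7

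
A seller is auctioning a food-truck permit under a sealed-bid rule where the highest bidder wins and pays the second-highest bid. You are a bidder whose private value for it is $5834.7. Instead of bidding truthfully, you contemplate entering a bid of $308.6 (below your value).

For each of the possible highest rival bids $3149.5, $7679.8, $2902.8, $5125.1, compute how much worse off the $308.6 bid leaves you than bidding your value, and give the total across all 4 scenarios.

The deviation costs you only when the competing bid falls strictly between $308.6 and $5834.7; elsewhere both bids give the same outcome.
$3149.5: truthful payoff $2685.2, deviation payoff $0 → loss $2685.2.
$7679.8: outcomes coincide → loss $0.
$2902.8: truthful payoff $2931.9, deviation payoff $0 → loss $2931.9.
$5125.1: truthful payoff $709.6, deviation payoff $0 → loss $709.6.
Total loss = $2685.2 + $2931.9 + $709.6 = $6326.7.
In a second-price auction your bid sets only whether you win, not what you pay, so bidding your true value is weakly dominant.

$6326.7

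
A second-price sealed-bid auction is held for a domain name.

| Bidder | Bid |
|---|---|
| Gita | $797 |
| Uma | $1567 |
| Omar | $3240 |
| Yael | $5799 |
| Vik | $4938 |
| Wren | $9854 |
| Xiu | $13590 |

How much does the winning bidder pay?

$9854

Highest bid: Xiu at $13590, so Xiu wins.
Second-highest bid: Wren at $9854 — that is the price the winner pays.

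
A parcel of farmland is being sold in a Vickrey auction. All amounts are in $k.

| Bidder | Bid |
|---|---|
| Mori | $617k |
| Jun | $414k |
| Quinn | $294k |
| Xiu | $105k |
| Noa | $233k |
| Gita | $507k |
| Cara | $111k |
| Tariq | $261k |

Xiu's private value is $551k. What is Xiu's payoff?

$0k

Highest bid: Mori at $617k, so Mori wins.
Second-highest bid: Gita at $507k — that is the price the winner pays.
Xiu did not win, so Xiu pays nothing and receives nothing: payoff $0k.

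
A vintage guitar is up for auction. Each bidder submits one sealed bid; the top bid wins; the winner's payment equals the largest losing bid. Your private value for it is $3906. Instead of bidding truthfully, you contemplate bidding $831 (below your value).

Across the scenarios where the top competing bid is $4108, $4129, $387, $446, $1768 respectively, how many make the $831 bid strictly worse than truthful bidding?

The deviation hurts exactly when the highest competing bid lies strictly between $831 and $3906 — underbidding then forfeits a profitable win.
$4108: above both → same outcome either way.
$4129: above both → same outcome either way.
$387: below both → same outcome either way.
$446: below both → same outcome either way.
$1768: inside the interval → strictly worse (loss $2138).
Count: 1.

1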